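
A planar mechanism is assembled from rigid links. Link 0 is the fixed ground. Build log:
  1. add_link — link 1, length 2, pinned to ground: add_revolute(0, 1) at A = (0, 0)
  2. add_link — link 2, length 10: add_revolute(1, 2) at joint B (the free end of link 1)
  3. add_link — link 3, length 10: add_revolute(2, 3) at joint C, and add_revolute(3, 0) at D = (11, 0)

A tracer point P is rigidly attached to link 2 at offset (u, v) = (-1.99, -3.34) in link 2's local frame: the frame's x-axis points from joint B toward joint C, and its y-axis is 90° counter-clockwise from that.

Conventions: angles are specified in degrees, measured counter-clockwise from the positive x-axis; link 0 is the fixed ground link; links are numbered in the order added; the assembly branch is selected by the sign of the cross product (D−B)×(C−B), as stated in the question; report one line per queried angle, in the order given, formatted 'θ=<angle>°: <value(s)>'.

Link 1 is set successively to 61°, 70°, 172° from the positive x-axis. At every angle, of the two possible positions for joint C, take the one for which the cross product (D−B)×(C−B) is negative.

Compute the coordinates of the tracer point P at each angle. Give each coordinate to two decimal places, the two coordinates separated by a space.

A=(0,0), D=(11.00,0)
θ=61°: B = A + 2.00·(cos61°, sin61°) = (0.9696, 1.7492)
θ=61°: |BD| = 10.1818
θ=61°: circle(B,10.00) ∩ circle(D,10.00): a=5.0909, h=8.6071
θ=61°:   candidates: C₊=(7.4635,9.3538) cross=87.636; C₋=(4.5061,-7.6045) cross=-87.636
θ=61°:   branch - wants cross < 0 → take C=(4.5061,-7.6045) (cross=-87.636)
θ=61°: ex = (C−B)/|BC| = (0.3536,-0.9354); ey = (0.9354,0.3536)
θ=61°: P = B + -1.99·ex + -3.34·ey = (-2.8583,2.4295)
θ=70°: B = A + 2.00·(cos70°, sin70°) = (0.6840, 1.8794)
θ=70°: |BD| = 10.4858
θ=70°: circle(B,10.00) ∩ circle(D,10.00): a=5.2429, h=8.5154
θ=70°:   candidates: C₊=(7.3683,9.3172) cross=89.291; C₋=(4.3158,-7.4378) cross=-89.291
θ=70°:   branch - wants cross < 0 → take C=(4.3158,-7.4378) (cross=-89.291)
θ=70°: ex = (C−B)/|BC| = (0.3632,-0.9317); ey = (0.9317,0.3632)
θ=70°: P = B + -1.99·ex + -3.34·ey = (-3.1506,2.5205)
θ=172°: B = A + 2.00·(cos172°, sin172°) = (-1.9805, 0.2783)
θ=172°: |BD| = 12.9835
θ=172°: circle(B,10.00) ∩ circle(D,10.00): a=6.4918, h=7.6064
θ=172°:   candidates: C₊=(4.6728,7.7438) cross=98.758; C₋=(4.3467,-7.4655) cross=-98.758
θ=172°:   branch - wants cross < 0 → take C=(4.3467,-7.4655) (cross=-98.758)
θ=172°: ex = (C−B)/|BC| = (0.6327,-0.7744); ey = (0.7744,0.6327)
θ=172°: P = B + -1.99·ex + -3.34·ey = (-5.8261,-0.2939)

θ=61°: -2.86 2.43
θ=70°: -3.15 2.52
θ=172°: -5.83 -0.29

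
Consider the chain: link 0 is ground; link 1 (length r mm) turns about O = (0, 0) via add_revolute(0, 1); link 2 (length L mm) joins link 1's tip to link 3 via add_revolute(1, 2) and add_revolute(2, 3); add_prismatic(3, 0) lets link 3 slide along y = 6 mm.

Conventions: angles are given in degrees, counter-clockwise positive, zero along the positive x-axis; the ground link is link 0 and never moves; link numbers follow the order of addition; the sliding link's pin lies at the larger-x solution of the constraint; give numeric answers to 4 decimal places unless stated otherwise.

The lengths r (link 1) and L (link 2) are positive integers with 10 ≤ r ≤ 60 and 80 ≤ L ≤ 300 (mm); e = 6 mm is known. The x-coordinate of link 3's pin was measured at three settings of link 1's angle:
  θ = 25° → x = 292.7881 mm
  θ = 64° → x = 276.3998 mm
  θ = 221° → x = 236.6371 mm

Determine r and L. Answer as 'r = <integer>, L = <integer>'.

constraint per measurement: (x − r cos θ)² + (r sin θ − e)² = L²
subtracting the θ₁ and θ₂ equations cancels the r² and L² terms:
r = (x₁² − x₂²) / (2[(x₁cos θ₁ + e sin θ₁) − (x₂cos θ₂ + e sin θ₂)]) = 33.0001 → r = 33
L² = (x₁ − r cos θ₁)² + (r sin θ₁ − e)² = 69169.0098 → L = 263.0000 → L = 263
check at θ₃=221°: x = 236.6371 (printed 236.6371) ✓

r = 33, L = 263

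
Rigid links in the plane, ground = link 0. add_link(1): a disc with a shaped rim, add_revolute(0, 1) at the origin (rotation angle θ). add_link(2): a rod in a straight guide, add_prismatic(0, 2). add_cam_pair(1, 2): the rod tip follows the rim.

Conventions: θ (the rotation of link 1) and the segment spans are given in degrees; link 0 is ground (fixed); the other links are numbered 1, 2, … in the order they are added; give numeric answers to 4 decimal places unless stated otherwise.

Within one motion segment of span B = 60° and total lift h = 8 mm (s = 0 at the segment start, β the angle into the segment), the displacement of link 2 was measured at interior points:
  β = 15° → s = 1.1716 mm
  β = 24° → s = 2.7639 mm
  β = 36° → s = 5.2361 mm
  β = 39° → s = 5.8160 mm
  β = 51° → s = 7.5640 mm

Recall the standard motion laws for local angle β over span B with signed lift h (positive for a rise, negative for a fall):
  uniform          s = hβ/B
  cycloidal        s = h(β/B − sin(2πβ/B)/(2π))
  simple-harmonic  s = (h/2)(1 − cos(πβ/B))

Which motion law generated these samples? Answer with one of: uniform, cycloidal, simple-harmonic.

candidates at β/B = r: uniform s = h·r (linear in β); cycloidal s = h·(r − sin(2πr)/(2π)); simple-harmonic s = (h/2)(1 − cos(πr))
β=15°: printed 1.1716 | uniform 2.0000, cycloidal 0.7268, simple-harmonic 1.1716
β=24°: printed 2.7639 | uniform 3.2000, cycloidal 2.4516, simple-harmonic 2.7639
β=36°: printed 5.2361 | uniform 4.8000, cycloidal 5.5484, simple-harmonic 5.2361
β=39°: printed 5.8160 | uniform 5.2000, cycloidal 6.2301, simple-harmonic 5.8160
β=51°: printed 7.5640 | uniform 6.8000, cycloidal 7.8301, simple-harmonic 7.5640
only one law matches every sample → simple-harmonic

simple-harmonic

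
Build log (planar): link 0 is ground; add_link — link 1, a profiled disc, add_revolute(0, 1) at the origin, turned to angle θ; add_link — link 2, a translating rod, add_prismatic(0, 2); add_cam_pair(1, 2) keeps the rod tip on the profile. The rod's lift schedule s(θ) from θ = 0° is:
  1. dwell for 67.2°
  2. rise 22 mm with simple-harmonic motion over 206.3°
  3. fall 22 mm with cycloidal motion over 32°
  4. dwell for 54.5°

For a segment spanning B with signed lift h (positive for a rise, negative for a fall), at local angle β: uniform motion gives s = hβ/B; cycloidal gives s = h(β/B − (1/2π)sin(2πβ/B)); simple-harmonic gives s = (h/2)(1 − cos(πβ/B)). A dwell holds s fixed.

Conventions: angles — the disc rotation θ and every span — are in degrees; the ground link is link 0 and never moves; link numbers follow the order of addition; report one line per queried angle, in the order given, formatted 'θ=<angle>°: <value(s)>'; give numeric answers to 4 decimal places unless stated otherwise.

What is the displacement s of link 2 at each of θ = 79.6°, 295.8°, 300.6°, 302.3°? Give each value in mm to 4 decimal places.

seg 1 [0°–67.2°] dwell: s stays 0.0000
seg 2 [67.2°–273.5°] simple-harmonic, h=22: θ=79.6° here. β=12.4, B=206.3. 22/2·(1 − cos(π·0.0601)) = 0.1955 → s = 0.1955
seg 2 [67.2°–273.5°] simple-harmonic, h=22: full span → s += 22 → s = 22.0000
seg 3 [273.5°–305.5°] cycloidal, h=-22: θ=295.8° here. β=22.3, B=32. -22·(0.6969 − sin(2π·0.6969)/(2π)) = -18.6394 → s = 3.3606
seg 3 [273.5°–305.5°] cycloidal, h=-22: θ=300.6° here. β=27.1, B=32. -22·(0.8469 − sin(2π·0.8469)/(2π)) = -21.5038 → s = 0.4962
seg 3 [273.5°–305.5°] cycloidal, h=-22: θ=302.3° here. β=28.8, B=32. -22·(0.9000 − sin(2π·0.9000)/(2π)) = -21.8581 → s = 0.1419

θ=79.6°: 0.1955
θ=295.8°: 3.3606
θ=300.6°: 0.4962
θ=302.3°: 0.1419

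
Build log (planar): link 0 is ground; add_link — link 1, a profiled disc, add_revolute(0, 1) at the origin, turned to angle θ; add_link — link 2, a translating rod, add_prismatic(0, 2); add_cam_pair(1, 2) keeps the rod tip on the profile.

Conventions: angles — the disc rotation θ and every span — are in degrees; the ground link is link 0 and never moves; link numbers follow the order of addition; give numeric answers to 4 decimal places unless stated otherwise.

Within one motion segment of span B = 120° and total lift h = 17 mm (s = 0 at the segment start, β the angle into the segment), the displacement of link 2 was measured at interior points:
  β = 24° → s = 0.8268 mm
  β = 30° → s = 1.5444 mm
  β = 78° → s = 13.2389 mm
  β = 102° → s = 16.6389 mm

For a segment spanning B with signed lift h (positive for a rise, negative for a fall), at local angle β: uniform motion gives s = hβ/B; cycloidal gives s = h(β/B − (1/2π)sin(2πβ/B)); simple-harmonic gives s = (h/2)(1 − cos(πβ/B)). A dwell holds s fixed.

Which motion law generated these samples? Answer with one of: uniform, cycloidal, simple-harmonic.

candidates at β/B = r: uniform s = h·r (linear in β); cycloidal s = h·(r − sin(2πr)/(2π)); simple-harmonic s = (h/2)(1 − cos(πr))
β=24°: printed 0.8268 | uniform 3.4000, cycloidal 0.8268, simple-harmonic 1.6234
β=30°: printed 1.5444 | uniform 4.2500, cycloidal 1.5444, simple-harmonic 2.4896
β=78°: printed 13.2389 | uniform 11.0500, cycloidal 13.2389, simple-harmonic 12.3589
β=102°: printed 16.6389 | uniform 14.4500, cycloidal 16.6389, simple-harmonic 16.0736
only one law matches every sample → cycloidal

cycloidal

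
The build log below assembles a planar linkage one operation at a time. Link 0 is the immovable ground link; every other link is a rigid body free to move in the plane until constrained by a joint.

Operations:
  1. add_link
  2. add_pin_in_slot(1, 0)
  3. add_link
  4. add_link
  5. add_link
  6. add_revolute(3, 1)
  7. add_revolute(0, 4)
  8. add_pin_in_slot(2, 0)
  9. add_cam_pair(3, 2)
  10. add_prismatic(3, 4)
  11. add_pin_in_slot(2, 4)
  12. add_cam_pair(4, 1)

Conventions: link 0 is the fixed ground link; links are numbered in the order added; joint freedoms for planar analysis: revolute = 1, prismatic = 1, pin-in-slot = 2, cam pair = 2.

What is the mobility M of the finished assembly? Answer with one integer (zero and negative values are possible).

link 0 = ground. State L|J1|J2 = 1|0|0
+link1  2|0|0
PS(1,0) f=2→J2  2|0|1
+link2  3|0|1
+link3  4|0|1
+link4  5|0|1
R(3,1) f=1→J1  5|1|1
R(0,4) f=1→J1  5|2|1
PS(2,0) f=2→J2  5|2|2
C(3,2) f=2→J2  5|2|3
P(3,4) f=1→J1  5|3|3
PS(2,4) f=2→J2  5|3|4
C(4,1) f=2→J2  5|3|5
M = 3(5−1)−2·3−5 = 12−6−5 = 1

M = 1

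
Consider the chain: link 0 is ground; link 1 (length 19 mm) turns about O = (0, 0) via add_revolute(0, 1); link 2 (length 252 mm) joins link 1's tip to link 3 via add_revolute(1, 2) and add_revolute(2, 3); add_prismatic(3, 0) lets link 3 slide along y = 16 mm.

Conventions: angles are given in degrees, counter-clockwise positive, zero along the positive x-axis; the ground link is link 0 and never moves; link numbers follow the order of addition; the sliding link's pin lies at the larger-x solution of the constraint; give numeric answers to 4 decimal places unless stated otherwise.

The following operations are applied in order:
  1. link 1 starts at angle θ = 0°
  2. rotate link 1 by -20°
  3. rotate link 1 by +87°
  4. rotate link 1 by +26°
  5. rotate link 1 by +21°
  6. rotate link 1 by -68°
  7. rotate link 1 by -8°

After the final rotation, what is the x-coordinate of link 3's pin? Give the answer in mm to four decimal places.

geometry: r = 19 mm, L = 252 mm, e = 16 mm; θ starts at 0°
rotate link 1 by -20°: θ ← 0° -20° = -20°
rotate link 1 by +87°: θ ← -20° +87° = 67°
rotate link 1 by +26°: θ ← 67° +26° = 93°
rotate link 1 by +21°: θ ← 93° +21° = 114°
rotate link 1 by -68°: θ ← 114° -68° = 46°
rotate link 1 by -8°: θ ← 46° -8° = 38°
crank pin P = (r cos θ, r sin θ) = (14.972204, 11.697568)
h = r sin θ − e = 11.697568 − 16 = -4.302432
x = r cos θ + √(L² − h²) = 14.972204 + 251.963269 = 266.935474

266.9355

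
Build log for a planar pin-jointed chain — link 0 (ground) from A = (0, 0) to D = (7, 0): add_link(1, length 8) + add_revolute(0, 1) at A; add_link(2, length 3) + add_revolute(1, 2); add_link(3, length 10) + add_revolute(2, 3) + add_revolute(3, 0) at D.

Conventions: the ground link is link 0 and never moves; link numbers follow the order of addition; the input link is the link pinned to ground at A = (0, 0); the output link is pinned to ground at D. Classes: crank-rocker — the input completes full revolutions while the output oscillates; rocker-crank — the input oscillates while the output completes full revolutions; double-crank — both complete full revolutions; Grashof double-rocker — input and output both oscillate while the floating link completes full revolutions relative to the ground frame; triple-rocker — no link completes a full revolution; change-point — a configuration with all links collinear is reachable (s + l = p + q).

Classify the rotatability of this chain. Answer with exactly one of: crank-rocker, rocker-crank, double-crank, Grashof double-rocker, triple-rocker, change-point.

lengths: ground=7, input=8, coupler=3, output=10
sorted: s=3 (shortest), l=10 (longest), p+q=15
s + l = 13 vs p + q = 15
s + l < p + q (Grashof) with shortest = coupler link → Grashof double-rocker

Grashof double-rocker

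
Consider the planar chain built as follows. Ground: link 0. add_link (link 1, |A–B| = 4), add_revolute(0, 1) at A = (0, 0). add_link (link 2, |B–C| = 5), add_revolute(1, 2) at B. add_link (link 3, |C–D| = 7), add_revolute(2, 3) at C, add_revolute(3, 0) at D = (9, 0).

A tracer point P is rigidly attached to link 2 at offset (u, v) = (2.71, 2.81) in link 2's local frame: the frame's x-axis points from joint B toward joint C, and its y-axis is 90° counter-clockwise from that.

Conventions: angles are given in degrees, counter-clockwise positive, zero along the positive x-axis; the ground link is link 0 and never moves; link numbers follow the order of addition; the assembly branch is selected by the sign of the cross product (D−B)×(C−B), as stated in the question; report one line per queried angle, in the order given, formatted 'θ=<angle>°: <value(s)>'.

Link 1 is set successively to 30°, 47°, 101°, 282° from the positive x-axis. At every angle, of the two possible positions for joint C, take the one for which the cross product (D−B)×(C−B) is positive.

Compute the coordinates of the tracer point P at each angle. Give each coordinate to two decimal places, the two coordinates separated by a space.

A=(0,0), D=(9.00,0)
θ=30°: B = A + 4.00·(cos30°, sin30°) = (3.4641, 2.0000)
θ=30°: |BD| = 5.8861
θ=30°: circle(B,5.00) ∩ circle(D,7.00): a=0.9043, h=4.9175
θ=30°:   candidates: C₊=(5.9855,6.3177) cross=28.945; C₋=(2.6437,-2.9322) cross=-28.945
θ=30°:   branch + wants cross > 0 → take C=(5.9855,6.3177) (cross=28.945)
θ=30°: ex = (C−B)/|BC| = (0.5043,0.8635); ey = (-0.8635,0.5043)
θ=30°: P = B + 2.71·ex + 2.81·ey = (2.4042,5.7572)
θ=47°: B = A + 4.00·(cos47°, sin47°) = (2.7280, 2.9254)
θ=47°: |BD| = 6.9207
θ=47°: circle(B,5.00) ∩ circle(D,7.00): a=1.7264, h=4.6925
θ=47°:   candidates: C₊=(6.2761,6.4483) cross=32.475; C₋=(2.3091,-2.0570) cross=-32.475
θ=47°:   branch + wants cross > 0 → take C=(6.2761,6.4483) (cross=32.475)
θ=47°: ex = (C−B)/|BC| = (0.7096,0.7046); ey = (-0.7046,0.7096)
θ=47°: P = B + 2.71·ex + 2.81·ey = (2.6712,6.8289)
θ=101°: B = A + 4.00·(cos101°, sin101°) = (-0.7632, 3.9265)
θ=101°: |BD| = 10.5232
θ=101°: circle(B,5.00) ∩ circle(D,7.00): a=4.1213, h=2.8311
θ=101°:   candidates: C₊=(4.1168,5.0154) cross=29.792; C₋=(2.0040,-0.2379) cross=-29.792
θ=101°:   branch + wants cross > 0 → take C=(4.1168,5.0154) (cross=29.792)
θ=101°: ex = (C−B)/|BC| = (0.9760,0.2178); ey = (-0.2178,0.9760)
θ=101°: P = B + 2.71·ex + 2.81·ey = (1.2698,7.2592)
θ=282°: B = A + 4.00·(cos282°, sin282°) = (0.8316, -3.9126)
θ=282°: |BD| = 9.0571
θ=282°: circle(B,5.00) ∩ circle(D,7.00): a=3.2036, h=3.8389
θ=282°:   candidates: C₊=(2.0625,0.9335) cross=34.769; C₋=(5.3793,-5.9908) cross=-34.769
θ=282°:   branch + wants cross > 0 → take C=(2.0625,0.9335) (cross=34.769)
θ=282°: ex = (C−B)/|BC| = (0.2462,0.9692); ey = (-0.9692,0.2462)
θ=282°: P = B + 2.71·ex + 2.81·ey = (-1.2247,-0.5942)

θ=30°: 2.40 5.76
θ=47°: 2.67 6.83
θ=101°: 1.27 7.26
θ=282°: -1.22 -0.59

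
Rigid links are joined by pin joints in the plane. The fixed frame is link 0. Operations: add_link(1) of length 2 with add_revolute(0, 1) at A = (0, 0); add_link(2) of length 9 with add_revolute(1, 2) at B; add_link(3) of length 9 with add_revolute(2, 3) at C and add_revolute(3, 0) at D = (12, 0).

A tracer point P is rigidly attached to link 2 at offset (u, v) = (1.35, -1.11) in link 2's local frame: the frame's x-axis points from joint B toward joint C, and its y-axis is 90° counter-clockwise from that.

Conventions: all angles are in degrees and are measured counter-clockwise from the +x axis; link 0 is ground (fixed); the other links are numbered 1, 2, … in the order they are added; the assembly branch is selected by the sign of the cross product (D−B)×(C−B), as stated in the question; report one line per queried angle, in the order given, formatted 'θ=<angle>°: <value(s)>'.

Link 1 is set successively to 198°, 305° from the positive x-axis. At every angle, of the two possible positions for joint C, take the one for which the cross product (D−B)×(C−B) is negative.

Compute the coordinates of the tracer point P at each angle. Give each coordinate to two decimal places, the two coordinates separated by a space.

A=(0,0), D=(12.00,0)
θ=198°: B = A + 2.00·(cos198°, sin198°) = (-1.9021, -0.6180)
θ=198°: |BD| = 13.9158
θ=198°: circle(B,9.00) ∩ circle(D,9.00): a=6.9579, h=5.7085
θ=198°:   candidates: C₊=(4.7954,5.3939) cross=79.439; C₋=(5.3025,-6.0119) cross=-79.439
θ=198°:   branch - wants cross < 0 → take C=(5.3025,-6.0119) (cross=-79.439)
θ=198°: ex = (C−B)/|BC| = (0.8005,-0.5993); ey = (0.5993,0.8005)
θ=198°: P = B + 1.35·ex + -1.11·ey = (-1.4867,-2.3157)
θ=305°: B = A + 2.00·(cos305°, sin305°) = (1.1472, -1.6383)
θ=305°: |BD| = 10.9758
θ=305°: circle(B,9.00) ∩ circle(D,9.00): a=5.4879, h=7.1332
θ=305°:   candidates: C₊=(5.5088,6.2342) cross=78.293; C₋=(7.6383,-7.8725) cross=-78.293
θ=305°:   branch - wants cross < 0 → take C=(7.6383,-7.8725) (cross=-78.293)
θ=305°: ex = (C−B)/|BC| = (0.7212,-0.6927); ey = (0.6927,0.7212)
θ=305°: P = B + 1.35·ex + -1.11·ey = (1.3519,-3.3740)

θ=198°: -1.49 -2.32
θ=305°: 1.35 -3.37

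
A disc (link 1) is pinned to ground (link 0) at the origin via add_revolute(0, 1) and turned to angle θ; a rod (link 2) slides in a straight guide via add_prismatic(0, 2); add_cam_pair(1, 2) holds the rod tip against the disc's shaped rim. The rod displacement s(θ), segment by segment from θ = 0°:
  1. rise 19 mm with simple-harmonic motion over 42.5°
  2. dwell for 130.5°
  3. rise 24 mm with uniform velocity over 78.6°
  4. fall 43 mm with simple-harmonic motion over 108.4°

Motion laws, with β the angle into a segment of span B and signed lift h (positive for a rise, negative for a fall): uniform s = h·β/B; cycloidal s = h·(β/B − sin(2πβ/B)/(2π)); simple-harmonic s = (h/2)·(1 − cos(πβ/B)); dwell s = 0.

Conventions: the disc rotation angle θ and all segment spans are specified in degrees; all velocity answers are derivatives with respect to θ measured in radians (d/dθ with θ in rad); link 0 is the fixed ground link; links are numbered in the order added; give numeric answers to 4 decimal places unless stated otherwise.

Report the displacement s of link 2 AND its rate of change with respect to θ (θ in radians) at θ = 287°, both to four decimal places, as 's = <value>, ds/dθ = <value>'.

segment 1 (0° to 42.5°, simple-harmonic, h = 19) is passed completely: s = 0.0000 + (19) = 19.0000
segment 2 (42.5° to 173°, dwell): s unchanged at 19.0000
segment 3 (173° to 251.6°, uniform, h = 24) is passed completely: s = 19.0000 + (24) = 43.0000
θ = 287° falls in segment 4 (251.6° to 360°, simple-harmonic, h = -43): β = 287 − 251.6 = 35.4°, B = 108.4°; Δs = -43/2·(1 − cos(π·0.3266)) = -10.3567; s = 43.0000 − 10.3567 = 32.6433
velocity in seg [251.6°–360°] (simple-harmonic), θ in radians: β = 35.4° = 0.6178 rad, B = 108.4° = 1.8919 rad; ds/dθ = (πh/(2B)) sin(πβ/B) = (π·(-43)/(2·1.8919)) sin(π·0.3266) = -30.531732 mm/rad

s = 32.6433, ds/dθ = -30.5317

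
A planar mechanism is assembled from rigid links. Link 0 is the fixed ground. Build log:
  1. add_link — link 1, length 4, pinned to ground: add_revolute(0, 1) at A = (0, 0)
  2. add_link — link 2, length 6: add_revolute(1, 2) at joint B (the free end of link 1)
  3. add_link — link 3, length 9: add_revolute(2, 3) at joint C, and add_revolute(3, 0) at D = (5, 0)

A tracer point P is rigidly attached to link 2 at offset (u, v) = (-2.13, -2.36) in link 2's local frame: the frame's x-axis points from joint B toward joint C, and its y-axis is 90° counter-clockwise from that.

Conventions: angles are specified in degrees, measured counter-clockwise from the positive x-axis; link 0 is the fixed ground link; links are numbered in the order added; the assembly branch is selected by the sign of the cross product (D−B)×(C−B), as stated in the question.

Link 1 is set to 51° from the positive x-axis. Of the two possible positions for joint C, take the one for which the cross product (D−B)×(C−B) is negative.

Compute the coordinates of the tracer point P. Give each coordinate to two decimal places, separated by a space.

A=(0,0), D=(5.00,0)
B = A + 4.00·(cos51°, sin51°) = (2.5173, 3.1086)
|BD| = 3.9783
circle(B,6.00) ∩ circle(D,9.00): a=-3.6665, h=4.7494
  candidates: C₊=(3.9403,8.9374) cross=18.895; C₋=(-3.4819,3.0095) cross=-18.895
  branch - wants cross < 0 → take C=(-3.4819,3.0095) (cross=-18.895)
ex = (C−B)/|BC| = (-0.9999,-0.0165); ey = (0.0165,-0.9999)
P = B + -2.13·ex + -2.36·ey = (4.6080,5.5034)

4.61 5.50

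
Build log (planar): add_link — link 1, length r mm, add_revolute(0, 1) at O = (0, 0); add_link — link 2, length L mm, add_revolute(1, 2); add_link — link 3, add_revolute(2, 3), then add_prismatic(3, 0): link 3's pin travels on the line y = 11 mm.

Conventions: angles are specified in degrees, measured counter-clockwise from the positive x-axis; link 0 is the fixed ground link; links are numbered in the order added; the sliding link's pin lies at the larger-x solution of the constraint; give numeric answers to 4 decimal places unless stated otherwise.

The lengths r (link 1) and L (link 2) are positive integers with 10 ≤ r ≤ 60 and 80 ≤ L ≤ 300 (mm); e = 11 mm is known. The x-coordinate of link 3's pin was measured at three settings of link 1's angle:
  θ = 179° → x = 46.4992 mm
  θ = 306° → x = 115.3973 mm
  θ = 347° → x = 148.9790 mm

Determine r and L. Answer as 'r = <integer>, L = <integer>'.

constraint per measurement: (x − r cos θ)² + (r sin θ − e)² = L²
subtracting the θ₁ and θ₂ equations cancels the r² and L² terms:
r = (x₁² − x₂²) / (2[(x₁cos θ₁ + e sin θ₁) − (x₂cos θ₂ + e sin θ₂)]) = 53.0000 → r = 53
L² = (x₁ − r cos θ₁)² + (r sin θ₁ − e)² = 9999.9906 → L = 100.0000 → L = 100
check at θ₃=347°: x = 148.9790 (printed 148.9790) ✓

r = 53, L = 100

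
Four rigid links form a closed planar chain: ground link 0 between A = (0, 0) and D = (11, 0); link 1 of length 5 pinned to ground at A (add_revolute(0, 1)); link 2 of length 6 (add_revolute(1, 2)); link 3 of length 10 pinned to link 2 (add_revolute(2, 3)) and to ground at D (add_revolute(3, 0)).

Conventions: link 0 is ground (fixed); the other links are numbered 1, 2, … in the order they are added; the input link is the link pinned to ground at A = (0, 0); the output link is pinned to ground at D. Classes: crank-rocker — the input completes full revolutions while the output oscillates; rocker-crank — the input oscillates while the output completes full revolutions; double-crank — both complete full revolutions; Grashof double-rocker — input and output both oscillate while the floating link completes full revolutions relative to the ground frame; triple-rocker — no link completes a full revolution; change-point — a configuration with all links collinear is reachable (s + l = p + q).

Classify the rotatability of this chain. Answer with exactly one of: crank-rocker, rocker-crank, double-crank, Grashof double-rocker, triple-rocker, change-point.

lengths: ground=11, input=5, coupler=6, output=10
sorted: s=5 (shortest), l=11 (longest), p+q=16
s + l = 16 vs p + q = 16
s + l = p + q → change-point (collinear configuration reachable)

change-point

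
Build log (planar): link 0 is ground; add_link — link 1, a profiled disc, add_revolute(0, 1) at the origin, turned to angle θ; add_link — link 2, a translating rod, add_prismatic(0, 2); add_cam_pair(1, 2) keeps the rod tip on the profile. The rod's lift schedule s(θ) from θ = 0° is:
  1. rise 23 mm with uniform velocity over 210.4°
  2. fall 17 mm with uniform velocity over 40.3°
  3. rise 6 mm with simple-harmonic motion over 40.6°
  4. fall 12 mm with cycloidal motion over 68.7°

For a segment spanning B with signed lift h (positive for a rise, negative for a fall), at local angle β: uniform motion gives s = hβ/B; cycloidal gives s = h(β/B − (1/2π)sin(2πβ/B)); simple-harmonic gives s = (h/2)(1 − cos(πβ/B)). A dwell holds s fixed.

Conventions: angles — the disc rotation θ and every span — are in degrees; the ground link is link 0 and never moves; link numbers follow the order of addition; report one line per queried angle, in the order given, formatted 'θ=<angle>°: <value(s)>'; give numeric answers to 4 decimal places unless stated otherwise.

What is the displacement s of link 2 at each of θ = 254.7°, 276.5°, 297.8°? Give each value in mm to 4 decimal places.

seg 1 [0°–210.4°] uniform, h=23: full span → s += 23 → s = 23.0000
seg 2 [210.4°–250.7°] uniform, h=-17: full span → s += -17 → s = 6.0000
seg 3 [250.7°–291.3°] simple-harmonic, h=6: θ=254.7° here. β=4, B=40.6. 6/2·(1 − cos(π·0.0985)) = 0.1426 → s = 6.1426
seg 3 [250.7°–291.3°] simple-harmonic, h=6: θ=276.5° here. β=25.8, B=40.6. 6/2·(1 − cos(π·0.6355)) = 4.2386 → s = 10.2386
seg 3 [250.7°–291.3°] simple-harmonic, h=6: full span → s += 6 → s = 12.0000
seg 4 [291.3°–360°] cycloidal, h=-12: θ=297.8° here. β=6.5, B=68.7. -12·(0.0946 − sin(2π·0.0946)/(2π)) = -0.0657 → s = 11.9343

θ=254.7°: 6.1426
θ=276.5°: 10.2386
θ=297.8°: 11.9343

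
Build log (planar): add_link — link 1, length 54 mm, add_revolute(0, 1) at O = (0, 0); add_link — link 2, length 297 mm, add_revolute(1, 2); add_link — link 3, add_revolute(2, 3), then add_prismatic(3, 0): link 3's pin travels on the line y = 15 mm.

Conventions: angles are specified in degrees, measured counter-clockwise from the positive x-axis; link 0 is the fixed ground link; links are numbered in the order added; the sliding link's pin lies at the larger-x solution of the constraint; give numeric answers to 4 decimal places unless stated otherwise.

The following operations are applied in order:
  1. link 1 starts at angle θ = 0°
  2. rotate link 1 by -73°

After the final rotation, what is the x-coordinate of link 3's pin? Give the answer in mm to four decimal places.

geometry: r = 54 mm, L = 297 mm, e = 15 mm; θ starts at 0°
rotate link 1 by -73°: θ ← 0° -73° = -73°
crank pin P = (r cos θ, r sin θ) = (15.788072, -51.640457)
h = r sin θ − e = -51.640457 − 15 = -66.640457
x = r cos θ + √(L² − h²) = 15.788072 + 289.427106 = 305.215178

305.2152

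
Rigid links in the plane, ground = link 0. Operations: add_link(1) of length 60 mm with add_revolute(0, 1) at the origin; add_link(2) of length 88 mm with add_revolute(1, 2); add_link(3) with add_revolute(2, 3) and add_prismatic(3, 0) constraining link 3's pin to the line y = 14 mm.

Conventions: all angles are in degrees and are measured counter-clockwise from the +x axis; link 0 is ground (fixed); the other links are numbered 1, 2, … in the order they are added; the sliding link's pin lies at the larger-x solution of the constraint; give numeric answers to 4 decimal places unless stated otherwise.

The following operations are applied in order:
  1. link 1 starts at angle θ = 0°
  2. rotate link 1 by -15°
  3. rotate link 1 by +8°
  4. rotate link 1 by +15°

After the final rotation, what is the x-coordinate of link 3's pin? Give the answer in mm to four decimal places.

geometry: r = 60 mm, L = 88 mm, e = 14 mm; θ starts at 0°
rotate link 1 by -15°: θ ← 0° -15° = -15°
rotate link 1 by +8°: θ ← -15° +8° = -7°
rotate link 1 by +15°: θ ← -7° +15° = 8°
crank pin P = (r cos θ, r sin θ) = (59.416084, 8.350386)
h = r sin θ − e = 8.350386 − 14 = -5.649614
x = r cos θ + √(L² − h²) = 59.416084 + 87.818460 = 147.234544

147.2345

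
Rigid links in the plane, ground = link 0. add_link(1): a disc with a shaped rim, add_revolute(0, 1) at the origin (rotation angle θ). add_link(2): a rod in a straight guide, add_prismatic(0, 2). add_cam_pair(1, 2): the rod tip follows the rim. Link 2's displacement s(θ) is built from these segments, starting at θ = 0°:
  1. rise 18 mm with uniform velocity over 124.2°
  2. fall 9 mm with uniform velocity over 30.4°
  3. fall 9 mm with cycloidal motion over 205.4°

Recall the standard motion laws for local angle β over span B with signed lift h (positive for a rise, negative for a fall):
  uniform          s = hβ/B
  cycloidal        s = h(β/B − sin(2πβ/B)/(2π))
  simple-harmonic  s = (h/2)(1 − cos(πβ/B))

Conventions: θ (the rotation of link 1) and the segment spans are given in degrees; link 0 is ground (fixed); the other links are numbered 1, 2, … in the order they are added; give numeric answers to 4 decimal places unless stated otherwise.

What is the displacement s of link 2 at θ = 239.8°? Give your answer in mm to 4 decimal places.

segment 1 (0° to 124.2°, uniform, h = 18) is passed completely: s = 0.0000 + (18) = 18.0000
segment 2 (124.2° to 154.6°, uniform, h = -9) is passed completely: s = 18.0000 + (-9) = 9.0000
θ = 239.8° falls in segment 3 (154.6° to 360°, cycloidal, h = -9): β = 239.8 − 154.6 = 85.2°, B = 205.4°; Δs = -9·(0.4148 − sin(2π·0.4148)/(2π)) = -3.0025; s = 9.0000 − 3.0025 = 5.9975

5.9975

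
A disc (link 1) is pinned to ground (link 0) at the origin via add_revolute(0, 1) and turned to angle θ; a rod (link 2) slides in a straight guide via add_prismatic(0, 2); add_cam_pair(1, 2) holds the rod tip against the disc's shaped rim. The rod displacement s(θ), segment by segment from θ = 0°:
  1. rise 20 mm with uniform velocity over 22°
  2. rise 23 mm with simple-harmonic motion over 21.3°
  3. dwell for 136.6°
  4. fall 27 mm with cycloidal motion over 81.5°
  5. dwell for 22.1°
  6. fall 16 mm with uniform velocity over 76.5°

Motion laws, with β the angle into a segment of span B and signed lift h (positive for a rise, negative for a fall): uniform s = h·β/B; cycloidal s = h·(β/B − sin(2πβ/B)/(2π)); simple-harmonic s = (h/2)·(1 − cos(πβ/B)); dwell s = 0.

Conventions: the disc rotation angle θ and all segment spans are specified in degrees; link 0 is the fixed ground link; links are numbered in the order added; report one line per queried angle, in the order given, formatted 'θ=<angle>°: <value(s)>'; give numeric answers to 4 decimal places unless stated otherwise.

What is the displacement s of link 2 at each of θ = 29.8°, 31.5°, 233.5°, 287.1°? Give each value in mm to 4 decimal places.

segment 1 (0° to 22°, uniform, h = 20) is passed completely: s = 0.0000 + (20) = 20.0000
θ = 29.8° falls in segment 2 (22° to 43.3°, simple-harmonic, h = 23): β = 29.8 − 22 = 7.8°, B = 21.3°; Δs = 23/2·(1 − cos(π·0.3662)) = 6.8070; s = 20.0000 + 6.8070 = 26.8070
θ = 31.5° falls in segment 2 (22° to 43.3°, simple-harmonic, h = 23): β = 31.5 − 22 = 9.5°, B = 21.3°; Δs = 23/2·(1 − cos(π·0.4460)) = 9.5587; s = 20.0000 + 9.5587 = 29.5587
segment 2 (22° to 43.3°, simple-harmonic, h = 23) is passed completely: s = 20.0000 + (23) = 43.0000
segment 3 (43.3° to 179.9°, dwell): s unchanged at 43.0000
θ = 233.5° falls in segment 4 (179.9° to 261.4°, cycloidal, h = -27): β = 233.5 − 179.9 = 53.6°, B = 81.5°; Δs = -27·(0.6577 − sin(2π·0.6577)/(2π)) = -21.3512; s = 43.0000 − 21.3512 = 21.6488
segment 4 (179.9° to 261.4°, cycloidal, h = -27) is passed completely: s = 43.0000 + (-27) = 16.0000
segment 5 (261.4° to 283.5°, dwell): s unchanged at 16.0000
θ = 287.1° falls in segment 6 (283.5° to 360°, uniform, h = -16): β = 287.1 − 283.5 = 3.6°, B = 76.5°; Δs = -16·3.6/76.5 = -0.7529; s = 16.0000 − 0.7529 = 15.2471

θ=29.8°: 26.8070
θ=31.5°: 29.5587
θ=233.5°: 21.6488
θ=287.1°: 15.2471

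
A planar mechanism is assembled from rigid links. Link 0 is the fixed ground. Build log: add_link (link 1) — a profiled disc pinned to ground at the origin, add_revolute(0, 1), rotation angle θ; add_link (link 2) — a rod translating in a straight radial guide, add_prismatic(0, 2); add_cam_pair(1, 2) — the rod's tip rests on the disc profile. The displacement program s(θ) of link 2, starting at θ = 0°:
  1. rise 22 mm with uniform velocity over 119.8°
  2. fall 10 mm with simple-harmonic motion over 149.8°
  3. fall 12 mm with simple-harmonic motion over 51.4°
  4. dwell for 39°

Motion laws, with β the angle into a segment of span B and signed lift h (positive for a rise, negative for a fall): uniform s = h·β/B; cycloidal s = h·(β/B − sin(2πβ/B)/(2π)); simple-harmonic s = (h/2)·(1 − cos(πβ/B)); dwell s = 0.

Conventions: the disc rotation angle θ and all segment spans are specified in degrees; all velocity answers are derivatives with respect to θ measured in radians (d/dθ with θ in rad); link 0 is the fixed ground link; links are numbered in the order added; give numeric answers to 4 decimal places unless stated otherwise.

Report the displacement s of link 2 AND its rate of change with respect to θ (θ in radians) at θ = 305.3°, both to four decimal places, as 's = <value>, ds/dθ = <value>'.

seg 1 [0°–119.8°] uniform, h=22: full span → s += 22 → s = 22.0000
seg 2 [119.8°–269.6°] simple-harmonic, h=-10: full span → s += -10 → s = 12.0000
seg 3 [269.6°–321°] simple-harmonic, h=-12: θ=305.3° here. β=35.7, B=51.4. -12/2·(1 − cos(π·0.6946)) = -9.4431 → s = 2.5569
velocity in seg [269.6°–321°] (simple-harmonic), θ in radians: β = 35.7° = 0.6231 rad, B = 51.4° = 0.8971 rad; ds/dθ = (πh/(2B)) sin(πβ/B) = (π·(-12)/(2·0.8971)) sin(π·0.6946) = -17.207662 mm/rad

s = 2.5569, ds/dθ = -17.2077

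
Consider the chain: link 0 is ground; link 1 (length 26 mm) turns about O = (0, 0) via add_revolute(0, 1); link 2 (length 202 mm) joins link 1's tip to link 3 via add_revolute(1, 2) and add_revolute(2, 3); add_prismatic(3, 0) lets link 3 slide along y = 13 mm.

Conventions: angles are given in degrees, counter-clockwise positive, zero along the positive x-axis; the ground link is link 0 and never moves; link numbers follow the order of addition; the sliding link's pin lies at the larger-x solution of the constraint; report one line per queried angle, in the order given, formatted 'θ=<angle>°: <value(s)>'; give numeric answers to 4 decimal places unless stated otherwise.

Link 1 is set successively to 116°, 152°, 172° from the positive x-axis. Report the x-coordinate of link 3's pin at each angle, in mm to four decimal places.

geometry: r = 26 mm, L = 202 mm, e = 13 mm
θ=116°: crank pin P = (r cos θ, r sin θ) = (-11.397650, 23.368645)
θ=116°: h = r sin θ − e = 23.368645 − 13 = 10.368645
θ=116°: x = r cos θ + √(L² − h²) = -11.397650 + 201.733714 = 190.336064
θ=152°: crank pin P = (r cos θ, r sin θ) = (-22.956637, 12.206261)
θ=152°: h = r sin θ − e = 12.206261 − 13 = -0.793739
θ=152°: x = r cos θ + √(L² − h²) = -22.956637 + 201.998441 = 179.041803
θ=172°: crank pin P = (r cos θ, r sin θ) = (-25.746970, 3.618501)
θ=172°: h = r sin θ − e = 3.618501 − 13 = -9.381499
θ=172°: x = r cos θ + √(L² − h²) = -25.746970 + 201.782030 = 176.035060

θ=116°: 190.3361
θ=152°: 179.0418
θ=172°: 176.0351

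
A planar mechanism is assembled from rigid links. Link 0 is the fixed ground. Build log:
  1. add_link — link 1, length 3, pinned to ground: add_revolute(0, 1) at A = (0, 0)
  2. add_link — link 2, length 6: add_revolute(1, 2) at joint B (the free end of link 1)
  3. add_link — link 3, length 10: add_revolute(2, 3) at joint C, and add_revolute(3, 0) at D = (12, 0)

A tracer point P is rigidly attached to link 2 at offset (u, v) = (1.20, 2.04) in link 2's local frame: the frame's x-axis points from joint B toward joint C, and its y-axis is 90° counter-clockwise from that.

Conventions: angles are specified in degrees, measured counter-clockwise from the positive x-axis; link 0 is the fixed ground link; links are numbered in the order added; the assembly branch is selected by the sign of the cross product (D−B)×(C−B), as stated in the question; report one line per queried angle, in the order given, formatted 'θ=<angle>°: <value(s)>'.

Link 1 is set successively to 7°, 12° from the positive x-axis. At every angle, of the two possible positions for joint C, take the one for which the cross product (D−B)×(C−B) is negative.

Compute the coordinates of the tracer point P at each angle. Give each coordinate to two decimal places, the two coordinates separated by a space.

A=(0,0), D=(12.00,0)
θ=7°: B = A + 3.00·(cos7°, sin7°) = (2.9776, 0.3656)
θ=7°: |BD| = 9.0298
θ=7°: circle(B,6.00) ∩ circle(D,10.00): a=0.9710, h=5.9209
θ=7°:   candidates: C₊=(4.1876,6.2423) cross=53.464; C₋=(3.7082,-5.5898) cross=-53.464
θ=7°:   branch - wants cross < 0 → take C=(3.7082,-5.5898) (cross=-53.464)
θ=7°: ex = (C−B)/|BC| = (0.1218,-0.9926); ey = (0.9926,0.1218)
θ=7°: P = B + 1.20·ex + 2.04·ey = (5.1486,-0.5771)
θ=12°: B = A + 3.00·(cos12°, sin12°) = (2.9344, 0.6237)
θ=12°: |BD| = 9.0870
θ=12°: circle(B,6.00) ∩ circle(D,10.00): a=1.0220, h=5.9123
θ=12°:   candidates: C₊=(4.3598,6.4520) cross=53.725; C₋=(3.5482,-5.3448) cross=-53.725
θ=12°:   branch - wants cross < 0 → take C=(3.5482,-5.3448) (cross=-53.725)
θ=12°: ex = (C−B)/|BC| = (0.1023,-0.9948); ey = (0.9948,0.1023)
θ=12°: P = B + 1.20·ex + 2.04·ey = (5.0865,-0.3613)

θ=7°: 5.15 -0.58
θ=12°: 5.09 -0.36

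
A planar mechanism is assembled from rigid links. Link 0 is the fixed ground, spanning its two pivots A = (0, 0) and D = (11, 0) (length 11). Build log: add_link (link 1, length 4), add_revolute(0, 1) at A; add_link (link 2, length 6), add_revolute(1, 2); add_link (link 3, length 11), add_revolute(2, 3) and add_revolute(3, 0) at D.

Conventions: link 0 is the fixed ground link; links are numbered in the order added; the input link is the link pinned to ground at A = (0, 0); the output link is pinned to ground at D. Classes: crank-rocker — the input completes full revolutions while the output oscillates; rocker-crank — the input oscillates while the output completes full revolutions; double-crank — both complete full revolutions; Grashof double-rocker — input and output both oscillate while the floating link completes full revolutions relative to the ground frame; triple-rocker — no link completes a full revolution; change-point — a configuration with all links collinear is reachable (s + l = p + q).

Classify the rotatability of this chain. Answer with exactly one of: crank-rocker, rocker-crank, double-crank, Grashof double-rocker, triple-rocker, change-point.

lengths: ground=11, input=4, coupler=6, output=11
sorted: s=4 (shortest), l=11 (longest), p+q=17
s + l = 15 vs p + q = 17
s + l < p + q (Grashof) with shortest = input link → crank-rocker

crank-rocker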